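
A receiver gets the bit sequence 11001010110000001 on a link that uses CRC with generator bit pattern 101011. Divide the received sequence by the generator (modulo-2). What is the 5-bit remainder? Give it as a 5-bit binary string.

Modulo-2 division of 11001010110000001 by 101011:
  pos 0: 110010 XOR 101011 = 011001
  pos 1: 110011 XOR 101011 = 011000
  pos 2: 110000 XOR 101011 = 011011
  pos 3: 110111 XOR 101011 = 011100
  pos 4: 111001 XOR 101011 = 010010
  pos 5: 100100 XOR 101011 = 001111
  pos 7: 111100 XOR 101011 = 010111
  pos 8: 101110 XOR 101011 = 000101
  pos 11: 101001 XOR 101011 = 000010
Remainder = 00010 (nonzero — an error is detected).

00010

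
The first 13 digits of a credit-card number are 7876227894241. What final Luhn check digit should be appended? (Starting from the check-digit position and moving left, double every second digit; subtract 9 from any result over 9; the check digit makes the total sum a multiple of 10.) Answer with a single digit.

Partial digits right→left: 1 4 2 4 9 8 7 2 2 6 7 8 7
Double every second digit counting from the check-digit position (so the 1st, 3rd, 5th, ... of the partial from the right).
  doubled (with −9 where >9): 2 4 9 5 4 5 5 → sum 34
  kept as-is: 4 4 8 2 6 8 → sum 32
Total = 34 + 32 = 66.
Check digit = (10 − (66 mod 10)) mod 10 = 4.

4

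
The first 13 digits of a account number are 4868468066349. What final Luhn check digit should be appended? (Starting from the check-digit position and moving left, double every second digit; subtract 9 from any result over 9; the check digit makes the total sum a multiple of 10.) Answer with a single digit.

Partial digits right→left: 9 4 3 6 6 0 8 6 4 8 6 8 4
Double every second digit counting from the check-digit position (so the 1st, 3rd, 5th, ... of the partial from the right).
  doubled (with −9 where >9): 9 6 3 7 8 3 8 → sum 44
  kept as-is: 4 6 0 6 8 8 → sum 32
Total = 44 + 32 = 76.
Check digit = (10 − (76 mod 10)) mod 10 = 4.

4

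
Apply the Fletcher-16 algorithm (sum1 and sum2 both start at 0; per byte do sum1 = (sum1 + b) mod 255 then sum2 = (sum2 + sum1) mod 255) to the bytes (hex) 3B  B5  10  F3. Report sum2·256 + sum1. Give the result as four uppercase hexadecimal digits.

Running sums (mod 255):
  after byte 0 (3B): sum1=59, sum2=59
  after byte 1 (B5): sum1=240, sum2=44
  after byte 2 (10): sum1=1, sum2=45
  after byte 3 (F3): sum1=244, sum2=34
Checksum = sum2·256 + sum1 = 34·256 + 244 = 8948 = 0x22F4.

22F4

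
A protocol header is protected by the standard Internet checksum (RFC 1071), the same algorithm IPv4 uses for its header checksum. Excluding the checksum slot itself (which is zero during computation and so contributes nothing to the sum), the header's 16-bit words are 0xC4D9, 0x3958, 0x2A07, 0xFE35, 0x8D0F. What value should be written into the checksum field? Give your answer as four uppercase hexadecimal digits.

One's-complement addition (fold any carry out of bit 15 back into bit 0):
  0xC4D9 + 0x3958 = 0x0FE31
  0xFE31 + 0x2A07 = 0x12838 → wrap carry → 0x2839
  0x2839 + 0xFE35 = 0x1266E → wrap carry → 0x266F
  0x266F + 0x8D0F = 0x0B37E
One's-complement sum = 0xB37E.
Checksum = ~0xB37E & 0xFFFF = 0x4C81.

4C81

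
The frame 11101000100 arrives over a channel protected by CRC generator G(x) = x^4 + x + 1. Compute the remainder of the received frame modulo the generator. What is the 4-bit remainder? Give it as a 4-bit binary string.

Modulo-2 division of 11101000100 by 10011:
  pos 0: 11101 XOR 10011 = 01110
  pos 1: 11100 XOR 10011 = 01111
  pos 2: 11110 XOR 10011 = 01101
  pos 3: 11010 XOR 10011 = 01001
  pos 4: 10011 XOR 10011 = 00000
Remainder = 0000 (zero — the frame passes the CRC check).

0000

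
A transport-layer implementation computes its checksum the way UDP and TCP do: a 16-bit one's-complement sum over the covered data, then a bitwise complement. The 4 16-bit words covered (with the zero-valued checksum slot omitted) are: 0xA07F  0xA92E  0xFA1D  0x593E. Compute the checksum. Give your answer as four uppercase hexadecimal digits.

One's-complement addition (fold any carry out of bit 15 back into bit 0):
  0xA07F + 0xA92E = 0x149AD → wrap carry → 0x49AE
  0x49AE + 0xFA1D = 0x143CB → wrap carry → 0x43CC
  0x43CC + 0x593E = 0x09D0A
One's-complement sum = 0x9D0A.
Checksum = ~0x9D0A & 0xFFFF = 0x62F5.

62F5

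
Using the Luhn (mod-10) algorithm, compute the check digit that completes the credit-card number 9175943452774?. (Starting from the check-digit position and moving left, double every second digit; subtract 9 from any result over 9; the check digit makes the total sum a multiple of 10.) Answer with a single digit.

Partial digits right→left: 4 7 7 2 5 4 3 4 9 5 7 1 9
Double every second digit counting from the check-digit position (so the 1st, 3rd, 5th, ... of the partial from the right).
  doubled (with −9 where >9): 8 5 1 6 9 5 9 → sum 43
  kept as-is: 7 2 4 4 5 1 → sum 23
Total = 43 + 23 = 66.
Check digit = (10 − (66 mod 10)) mod 10 = 4.

4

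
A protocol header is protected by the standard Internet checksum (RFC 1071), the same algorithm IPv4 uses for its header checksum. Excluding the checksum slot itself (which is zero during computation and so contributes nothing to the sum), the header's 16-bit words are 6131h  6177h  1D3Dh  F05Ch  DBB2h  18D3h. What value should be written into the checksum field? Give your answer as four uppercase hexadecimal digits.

One's-complement addition (fold any carry out of bit 15 back into bit 0):
  0x6131 + 0x6177 = 0x0C2A8
  0xC2A8 + 0x1D3D = 0x0DFE5
  0xDFE5 + 0xF05C = 0x1D041 → wrap carry → 0xD042
  0xD042 + 0xDBB2 = 0x1ABF4 → wrap carry → 0xABF5
  0xABF5 + 0x18D3 = 0x0C4C8
One's-complement sum = 0xC4C8.
Checksum = ~0xC4C8 & 0xFFFF = 0x3B37.

3B37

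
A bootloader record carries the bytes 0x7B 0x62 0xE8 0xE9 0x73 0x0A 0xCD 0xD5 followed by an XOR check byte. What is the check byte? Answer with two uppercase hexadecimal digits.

79

XOR the bytes together:
  start with 0x7B
  0x7B ⊕ 0x62 = 0x19
  0x19 ⊕ 0xE8 = 0xF1
  0xF1 ⊕ 0xE9 = 0x18
  0x18 ⊕ 0x73 = 0x6B
  0x6B ⊕ 0x0A = 0x61
  0x61 ⊕ 0xCD = 0xAC
  0xAC ⊕ 0xD5 = 0x79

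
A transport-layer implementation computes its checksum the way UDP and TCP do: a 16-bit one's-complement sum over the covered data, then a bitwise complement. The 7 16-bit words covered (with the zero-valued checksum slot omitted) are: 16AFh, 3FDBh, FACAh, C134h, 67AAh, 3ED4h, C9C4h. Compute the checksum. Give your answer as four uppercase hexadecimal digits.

One's-complement addition (fold any carry out of bit 15 back into bit 0):
  0x16AF + 0x3FDB = 0x0568A
  0x568A + 0xFACA = 0x15154 → wrap carry → 0x5155
  0x5155 + 0xC134 = 0x11289 → wrap carry → 0x128A
  0x128A + 0x67AA = 0x07A34
  0x7A34 + 0x3ED4 = 0x0B908
  0xB908 + 0xC9C4 = 0x182CC → wrap carry → 0x82CD
One's-complement sum = 0x82CD.
Checksum = ~0x82CD & 0xFFFF = 0x7D32.

7D32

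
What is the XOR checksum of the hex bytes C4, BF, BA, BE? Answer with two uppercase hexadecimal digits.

7F

XOR the bytes together:
  start with 0xC4
  0xC4 ⊕ 0xBF = 0x7B
  0x7B ⊕ 0xBA = 0xC1
  0xC1 ⊕ 0xBE = 0x7F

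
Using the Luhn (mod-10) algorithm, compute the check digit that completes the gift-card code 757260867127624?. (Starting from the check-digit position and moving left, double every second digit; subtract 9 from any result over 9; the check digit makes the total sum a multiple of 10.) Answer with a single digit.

Partial digits right→left: 4 2 6 7 2 1 7 6 8 0 6 2 7 5 7
Double every second digit counting from the check-digit position (so the 1st, 3rd, 5th, ... of the partial from the right).
  doubled (with −9 where >9): 8 3 4 5 7 3 5 5 → sum 40
  kept as-is: 2 7 1 6 0 2 5 → sum 23
Total = 40 + 23 = 63.
Check digit = (10 − (63 mod 10)) mod 10 = 7.

7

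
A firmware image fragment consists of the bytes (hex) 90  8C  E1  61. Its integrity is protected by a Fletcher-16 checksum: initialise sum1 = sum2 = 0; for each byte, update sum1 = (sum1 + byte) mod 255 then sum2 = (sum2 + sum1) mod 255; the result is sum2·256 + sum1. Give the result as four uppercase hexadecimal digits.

0D60

Running sums (mod 255):
  after byte 0 (90): sum1=144, sum2=144
  after byte 1 (8C): sum1=29, sum2=173
  after byte 2 (E1): sum1=254, sum2=172
  after byte 3 (61): sum1=96, sum2=13
Checksum = sum2·256 + sum1 = 13·256 + 96 = 3424 = 0x0D60.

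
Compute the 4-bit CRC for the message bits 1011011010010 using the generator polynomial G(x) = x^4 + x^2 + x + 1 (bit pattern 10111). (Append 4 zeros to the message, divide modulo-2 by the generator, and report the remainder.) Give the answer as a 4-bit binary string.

Append 4 zeros: 10110110100100000. Divide by 10111 (XOR where the leading bit is 1):
  pos 0: 10110 XOR 10111 = 00001
  pos 4: 11101 XOR 10111 = 01010
  pos 5: 10100 XOR 10111 = 00011
  pos 8: 11010 XOR 10111 = 01101
  pos 9: 11010 XOR 10111 = 01101
  pos 10: 11010 XOR 10111 = 01101
  pos 11: 11010 XOR 10111 = 01101
  pos 12: 11010 XOR 10111 = 01101
Remainder (last 4 bits) = 1101. This is the CRC / FCS.

1101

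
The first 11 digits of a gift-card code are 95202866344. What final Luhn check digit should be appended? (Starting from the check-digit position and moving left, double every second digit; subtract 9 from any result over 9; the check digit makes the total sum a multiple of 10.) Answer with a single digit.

3

Partial digits right→left: 4 4 3 6 6 8 2 0 2 5 9
Double every second digit counting from the check-digit position (so the 1st, 3rd, 5th, ... of the partial from the right).
  doubled (with −9 where >9): 8 6 3 4 4 9 → sum 34
  kept as-is: 4 6 8 0 5 → sum 23
Total = 34 + 23 = 57.
Check digit = (10 − (57 mod 10)) mod 10 = 3.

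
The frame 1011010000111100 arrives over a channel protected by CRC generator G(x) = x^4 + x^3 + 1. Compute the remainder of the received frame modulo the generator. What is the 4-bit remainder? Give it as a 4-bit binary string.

Modulo-2 division of 1011010000111100 by 11001:
  pos 0: 10110 XOR 11001 = 01111
  pos 1: 11111 XOR 11001 = 00110
  pos 3: 11000 XOR 11001 = 00001
  pos 7: 10011 XOR 11001 = 01010
  pos 8: 10101 XOR 11001 = 01100
  pos 9: 11001 XOR 11001 = 00000
Remainder = 0000 (zero — the frame passes the CRC check).

0000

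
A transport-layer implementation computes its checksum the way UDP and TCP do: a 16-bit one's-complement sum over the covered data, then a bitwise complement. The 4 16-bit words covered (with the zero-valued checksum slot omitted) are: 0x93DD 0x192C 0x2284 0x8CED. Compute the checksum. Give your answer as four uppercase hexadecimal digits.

A384

One's-complement addition (fold any carry out of bit 15 back into bit 0):
  0x93DD + 0x192C = 0x0AD09
  0xAD09 + 0x2284 = 0x0CF8D
  0xCF8D + 0x8CED = 0x15C7A → wrap carry → 0x5C7B
One's-complement sum = 0x5C7B.
Checksum = ~0x5C7B & 0xFFFF = 0xA384.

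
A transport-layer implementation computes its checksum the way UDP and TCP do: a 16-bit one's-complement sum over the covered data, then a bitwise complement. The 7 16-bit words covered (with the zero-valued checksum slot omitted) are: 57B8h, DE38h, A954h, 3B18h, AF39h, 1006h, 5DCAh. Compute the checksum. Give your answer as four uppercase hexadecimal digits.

C897

One's-complement addition (fold any carry out of bit 15 back into bit 0):
  0x57B8 + 0xDE38 = 0x135F0 → wrap carry → 0x35F1
  0x35F1 + 0xA954 = 0x0DF45
  0xDF45 + 0x3B18 = 0x11A5D → wrap carry → 0x1A5E
  0x1A5E + 0xAF39 = 0x0C997
  0xC997 + 0x1006 = 0x0D99D
  0xD99D + 0x5DCA = 0x13767 → wrap carry → 0x3768
One's-complement sum = 0x3768.
Checksum = ~0x3768 & 0xFFFF = 0xC897.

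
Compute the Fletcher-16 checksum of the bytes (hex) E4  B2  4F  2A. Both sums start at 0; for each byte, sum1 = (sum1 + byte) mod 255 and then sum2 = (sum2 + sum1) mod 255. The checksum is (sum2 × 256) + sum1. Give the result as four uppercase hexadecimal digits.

Running sums (mod 255):
  after byte 0 (E4): sum1=228, sum2=228
  after byte 1 (B2): sum1=151, sum2=124
  after byte 2 (4F): sum1=230, sum2=99
  after byte 3 (2A): sum1=17, sum2=116
Checksum = sum2·256 + sum1 = 116·256 + 17 = 29713 = 0x7411.

7411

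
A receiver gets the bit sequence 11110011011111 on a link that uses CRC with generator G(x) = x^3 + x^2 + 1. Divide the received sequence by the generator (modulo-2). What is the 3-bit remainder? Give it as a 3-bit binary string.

Modulo-2 division of 11110011011111 by 1101:
  pos 0: 1111 XOR 1101 = 0010
  pos 2: 1000 XOR 1101 = 0101
  pos 3: 1011 XOR 1101 = 0110
  pos 4: 1101 XOR 1101 = 0000
  pos 9: 1111 XOR 1101 = 0010
Remainder = 101 (nonzero — an error is detected).

101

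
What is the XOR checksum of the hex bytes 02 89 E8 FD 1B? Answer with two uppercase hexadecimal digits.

XOR the bytes together:
  start with 0x02
  0x02 ⊕ 0x89 = 0x8B
  0x8B ⊕ 0xE8 = 0x63
  0x63 ⊕ 0xFD = 0x9E
  0x9E ⊕ 0x1B = 0x85

85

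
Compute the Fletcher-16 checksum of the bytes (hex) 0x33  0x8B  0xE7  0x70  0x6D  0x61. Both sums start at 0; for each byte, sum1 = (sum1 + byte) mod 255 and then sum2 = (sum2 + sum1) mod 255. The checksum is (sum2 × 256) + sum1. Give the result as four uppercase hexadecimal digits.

1AE5

Running sums (mod 255):
  after byte 0 (0x33): sum1=51, sum2=51
  after byte 1 (0x8B): sum1=190, sum2=241
  after byte 2 (0xE7): sum1=166, sum2=152
  after byte 3 (0x70): sum1=23, sum2=175
  after byte 4 (0x6D): sum1=132, sum2=52
  after byte 5 (0x61): sum1=229, sum2=26
Checksum = sum2·256 + sum1 = 26·256 + 229 = 6885 = 0x1AE5.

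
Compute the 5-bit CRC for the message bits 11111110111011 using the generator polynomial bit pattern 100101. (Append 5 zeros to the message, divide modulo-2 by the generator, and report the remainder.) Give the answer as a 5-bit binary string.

Append 5 zeros: 1111111011101100000. Divide by 100101 (XOR where the leading bit is 1):
  pos 0: 111111 XOR 100101 = 011010
  pos 1: 110101 XOR 100101 = 010000
  pos 2: 100000 XOR 100101 = 000101
  pos 5: 101111 XOR 100101 = 001010
  pos 7: 101001 XOR 100101 = 001100
  pos 9: 110010 XOR 100101 = 010111
  pos 10: 101110 XOR 100101 = 001011
  pos 12: 101100 XOR 100101 = 001001
Remainder (last 5 bits) = 10010. This is the CRC / FCS.

10010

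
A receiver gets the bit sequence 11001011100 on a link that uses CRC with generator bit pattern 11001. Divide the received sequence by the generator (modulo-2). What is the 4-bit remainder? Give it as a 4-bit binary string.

Modulo-2 division of 11001011100 by 11001:
  pos 0: 11001 XOR 11001 = 00000
  pos 6: 11100 XOR 11001 = 00101
Remainder = 0101 (nonzero — an error is detected).

0101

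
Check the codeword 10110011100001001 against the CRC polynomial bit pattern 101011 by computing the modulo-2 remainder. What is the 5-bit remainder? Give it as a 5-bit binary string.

00000

Modulo-2 division of 10110011100001001 by 101011:
  pos 0: 101100 XOR 101011 = 000111
  pos 3: 111111 XOR 101011 = 010100
  pos 4: 101000 XOR 101011 = 000011
  pos 8: 110001 XOR 101011 = 011010
  pos 9: 110100 XOR 101011 = 011111
  pos 10: 111110 XOR 101011 = 010101
  pos 11: 101011 XOR 101011 = 000000
Remainder = 00000 (zero — the frame passes the CRC check).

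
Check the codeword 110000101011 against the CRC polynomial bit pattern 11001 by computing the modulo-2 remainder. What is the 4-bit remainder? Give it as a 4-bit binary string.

Modulo-2 division of 110000101011 by 11001:
  pos 0: 11000 XOR 11001 = 00001
  pos 4: 10101 XOR 11001 = 01100
  pos 5: 11000 XOR 11001 = 00001
Remainder = 0111 (nonzero — an error is detected).

0111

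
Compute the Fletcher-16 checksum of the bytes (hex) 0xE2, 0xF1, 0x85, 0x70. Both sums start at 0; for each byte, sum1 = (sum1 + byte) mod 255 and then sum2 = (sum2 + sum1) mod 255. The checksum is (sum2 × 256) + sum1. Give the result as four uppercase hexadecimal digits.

Running sums (mod 255):
  after byte 0 (0xE2): sum1=226, sum2=226
  after byte 1 (0xF1): sum1=212, sum2=183
  after byte 2 (0x85): sum1=90, sum2=18
  after byte 3 (0x70): sum1=202, sum2=220
Checksum = sum2·256 + sum1 = 220·256 + 202 = 56522 = 0xDCCA.

DCCA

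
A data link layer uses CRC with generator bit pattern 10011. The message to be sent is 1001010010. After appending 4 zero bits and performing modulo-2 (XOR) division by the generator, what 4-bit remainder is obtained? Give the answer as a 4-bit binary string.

1001

Append 4 zeros: 10010100100000. Divide by 10011 (XOR where the leading bit is 1):
  pos 0: 10010 XOR 10011 = 00001
  pos 4: 11001 XOR 10011 = 01010
  pos 5: 10100 XOR 10011 = 00111
  pos 7: 11100 XOR 10011 = 01111
  pos 8: 11110 XOR 10011 = 01101
  pos 9: 11010 XOR 10011 = 01001
Remainder (last 4 bits) = 1001. This is the CRC / FCS.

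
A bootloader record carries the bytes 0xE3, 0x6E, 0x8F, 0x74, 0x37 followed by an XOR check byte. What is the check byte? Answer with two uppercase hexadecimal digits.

41

XOR the bytes together:
  start with 0xE3
  0xE3 ⊕ 0x6E = 0x8D
  0x8D ⊕ 0x8F = 0x02
  0x02 ⊕ 0x74 = 0x76
  0x76 ⊕ 0x37 = 0x41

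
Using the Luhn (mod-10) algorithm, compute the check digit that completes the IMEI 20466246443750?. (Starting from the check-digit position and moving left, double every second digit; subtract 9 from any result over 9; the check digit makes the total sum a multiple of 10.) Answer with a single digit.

Partial digits right→left: 0 5 7 3 4 4 6 4 2 6 6 4 0 2
Double every second digit counting from the check-digit position (so the 1st, 3rd, 5th, ... of the partial from the right).
  doubled (with −9 where >9): 0 5 8 3 4 3 0 → sum 23
  kept as-is: 5 3 4 4 6 4 2 → sum 28
Total = 23 + 28 = 51.
Check digit = (10 − (51 mod 10)) mod 10 = 9.

9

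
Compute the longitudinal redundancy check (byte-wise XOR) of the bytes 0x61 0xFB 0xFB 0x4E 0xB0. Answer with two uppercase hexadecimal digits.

XOR the bytes together:
  start with 0x61
  0x61 ⊕ 0xFB = 0x9A
  0x9A ⊕ 0xFB = 0x61
  0x61 ⊕ 0x4E = 0x2F
  0x2F ⊕ 0xB0 = 0x9F

9F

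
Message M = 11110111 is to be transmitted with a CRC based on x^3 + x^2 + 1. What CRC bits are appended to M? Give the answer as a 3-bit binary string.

011

Append 3 zeros: 11110111000. Divide by 1101 (XOR where the leading bit is 1):
  pos 0: 1111 XOR 1101 = 0010
  pos 2: 1001 XOR 1101 = 0100
  pos 3: 1001 XOR 1101 = 0100
  pos 4: 1001 XOR 1101 = 0100
  pos 5: 1000 XOR 1101 = 0101
  pos 6: 1010 XOR 1101 = 0111
  pos 7: 1110 XOR 1101 = 0011
Remainder (last 3 bits) = 011. This is the CRC / FCS.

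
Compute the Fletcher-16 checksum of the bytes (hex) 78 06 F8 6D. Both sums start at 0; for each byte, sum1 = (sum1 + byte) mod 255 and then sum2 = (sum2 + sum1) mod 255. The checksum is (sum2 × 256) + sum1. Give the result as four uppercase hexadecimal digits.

Running sums (mod 255):
  after byte 0 (78): sum1=120, sum2=120
  after byte 1 (06): sum1=126, sum2=246
  after byte 2 (F8): sum1=119, sum2=110
  after byte 3 (6D): sum1=228, sum2=83
Checksum = sum2·256 + sum1 = 83·256 + 228 = 21476 = 0x53E4.

53E4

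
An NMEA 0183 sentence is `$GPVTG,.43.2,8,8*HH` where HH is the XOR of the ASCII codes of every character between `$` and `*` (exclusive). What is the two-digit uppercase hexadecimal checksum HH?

XOR the ASCII codes of the payload characters:
  'G' = 0x47 → acc = 0x47
  'P' = 0x50 → acc = 0x17
  'V' = 0x56 → acc = 0x41
  'T' = 0x54 → acc = 0x15
  'G' = 0x47 → acc = 0x52
  ',' = 0x2C → acc = 0x7E
  '.' = 0x2E → acc = 0x50
  '4' = 0x34 → acc = 0x64
  '3' = 0x33 → acc = 0x57
  '.' = 0x2E → acc = 0x79
  '2' = 0x32 → acc = 0x4B
  ',' = 0x2C → acc = 0x67
  '8' = 0x38 → acc = 0x5F
  ',' = 0x2C → acc = 0x73
  '8' = 0x38 → acc = 0x4B
Checksum = 0x4B.

4B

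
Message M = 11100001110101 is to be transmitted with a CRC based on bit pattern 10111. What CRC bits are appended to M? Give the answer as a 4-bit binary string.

1100

Append 4 zeros: 111000011101010000. Divide by 10111 (XOR where the leading bit is 1):
  pos 0: 11100 XOR 10111 = 01011
  pos 1: 10110 XOR 10111 = 00001
  pos 5: 10111 XOR 10111 = 00000
  pos 11: 10100 XOR 10111 = 00011
Remainder (last 4 bits) = 1100. This is the CRC / FCS.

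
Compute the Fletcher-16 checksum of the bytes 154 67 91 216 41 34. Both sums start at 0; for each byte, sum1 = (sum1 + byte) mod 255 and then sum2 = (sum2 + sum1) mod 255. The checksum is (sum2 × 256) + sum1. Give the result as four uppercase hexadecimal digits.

5C5D

Running sums (mod 255):
  after byte 0 (154): sum1=154, sum2=154
  after byte 1 (67): sum1=221, sum2=120
  after byte 2 (91): sum1=57, sum2=177
  after byte 3 (216): sum1=18, sum2=195
  after byte 4 (41): sum1=59, sum2=254
  after byte 5 (34): sum1=93, sum2=92
Checksum = sum2·256 + sum1 = 92·256 + 93 = 23645 = 0x5C5D.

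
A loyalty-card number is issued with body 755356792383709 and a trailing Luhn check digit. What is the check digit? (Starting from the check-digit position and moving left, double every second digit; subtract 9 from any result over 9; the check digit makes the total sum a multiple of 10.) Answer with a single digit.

4

Partial digits right→left: 9 0 7 3 8 3 2 9 7 6 5 3 5 5 7
Double every second digit counting from the check-digit position (so the 1st, 3rd, 5th, ... of the partial from the right).
  doubled (with −9 where >9): 9 5 7 4 5 1 1 5 → sum 37
  kept as-is: 0 3 3 9 6 3 5 → sum 29
Total = 37 + 29 = 66.
Check digit = (10 − (66 mod 10)) mod 10 = 4.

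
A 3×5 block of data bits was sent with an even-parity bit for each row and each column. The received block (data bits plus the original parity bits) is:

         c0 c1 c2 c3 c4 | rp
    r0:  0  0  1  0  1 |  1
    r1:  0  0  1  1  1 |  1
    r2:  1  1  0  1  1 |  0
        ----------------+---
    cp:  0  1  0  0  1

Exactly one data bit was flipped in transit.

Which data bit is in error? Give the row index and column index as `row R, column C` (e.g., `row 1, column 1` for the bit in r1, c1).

row 0, column 0

Recompute each row's even parity and compare to rp:
  r0: data parity 0, sent rp 1 → mismatch
  r1: data parity 1, sent rp 1 → ok
  r2: data parity 0, sent rp 0 → ok
Recompute each column's even parity and compare to cp:
  c0: data parity 1, sent cp 0 → mismatch
  c1: data parity 1, sent cp 1 → ok
  c2: data parity 0, sent cp 0 → ok
  c3: data parity 0, sent cp 0 → ok
  c4: data parity 1, sent cp 1 → ok
Exactly one row (r0) and one column (c0) fail → the flipped bit is at their intersection.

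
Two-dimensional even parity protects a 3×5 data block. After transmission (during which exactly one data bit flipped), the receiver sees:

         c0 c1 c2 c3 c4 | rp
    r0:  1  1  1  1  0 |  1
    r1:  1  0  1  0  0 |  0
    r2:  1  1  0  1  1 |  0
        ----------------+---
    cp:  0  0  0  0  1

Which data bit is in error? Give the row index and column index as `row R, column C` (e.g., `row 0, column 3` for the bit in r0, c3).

Recompute each row's even parity and compare to rp:
  r0: data parity 0, sent rp 1 → mismatch
  r1: data parity 0, sent rp 0 → ok
  r2: data parity 0, sent rp 0 → ok
Recompute each column's even parity and compare to cp:
  c0: data parity 1, sent cp 0 → mismatch
  c1: data parity 0, sent cp 0 → ok
  c2: data parity 0, sent cp 0 → ok
  c3: data parity 0, sent cp 0 → ok
  c4: data parity 1, sent cp 1 → ok
Exactly one row (r0) and one column (c0) fail → the flipped bit is at their intersection.

row 0, column 0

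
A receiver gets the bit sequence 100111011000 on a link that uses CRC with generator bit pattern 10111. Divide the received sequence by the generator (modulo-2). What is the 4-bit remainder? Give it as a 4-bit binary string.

Modulo-2 division of 100111011000 by 10111:
  pos 0: 10011 XOR 10111 = 00100
  pos 2: 10010 XOR 10111 = 00101
  pos 4: 10111 XOR 10111 = 00000
Remainder = 0000 (zero — the frame passes the CRC check).

0000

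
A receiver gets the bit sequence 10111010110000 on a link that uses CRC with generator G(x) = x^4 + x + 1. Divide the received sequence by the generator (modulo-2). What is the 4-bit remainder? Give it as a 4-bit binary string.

0000

Modulo-2 division of 10111010110000 by 10011:
  pos 0: 10111 XOR 10011 = 00100
  pos 2: 10001 XOR 10011 = 00010
  pos 5: 10011 XOR 10011 = 00000
Remainder = 0000 (zero — the frame passes the CRC check).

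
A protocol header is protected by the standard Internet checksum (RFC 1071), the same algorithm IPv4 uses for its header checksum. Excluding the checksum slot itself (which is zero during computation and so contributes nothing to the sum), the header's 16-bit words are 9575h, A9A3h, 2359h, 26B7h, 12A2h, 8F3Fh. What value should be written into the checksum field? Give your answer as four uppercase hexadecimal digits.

D4F4

One's-complement addition (fold any carry out of bit 15 back into bit 0):
  0x9575 + 0xA9A3 = 0x13F18 → wrap carry → 0x3F19
  0x3F19 + 0x2359 = 0x06272
  0x6272 + 0x26B7 = 0x08929
  0x8929 + 0x12A2 = 0x09BCB
  0x9BCB + 0x8F3F = 0x12B0A → wrap carry → 0x2B0B
One's-complement sum = 0x2B0B.
Checksum = ~0x2B0B & 0xFFFF = 0xD4F4.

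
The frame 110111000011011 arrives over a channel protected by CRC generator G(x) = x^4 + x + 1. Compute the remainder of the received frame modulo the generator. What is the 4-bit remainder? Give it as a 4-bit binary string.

Modulo-2 division of 110111000011011 by 10011:
  pos 0: 11011 XOR 10011 = 01000
  pos 1: 10001 XOR 10011 = 00010
  pos 4: 10000 XOR 10011 = 00011
  pos 7: 11011 XOR 10011 = 01000
  pos 8: 10000 XOR 10011 = 00011
Remainder = 1111 (nonzero — an error is detected).

1111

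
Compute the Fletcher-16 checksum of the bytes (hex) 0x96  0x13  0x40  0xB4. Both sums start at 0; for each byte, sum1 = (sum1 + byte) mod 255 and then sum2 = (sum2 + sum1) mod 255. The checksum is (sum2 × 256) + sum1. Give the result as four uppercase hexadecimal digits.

C89E

Running sums (mod 255):
  after byte 0 (0x96): sum1=150, sum2=150
  after byte 1 (0x13): sum1=169, sum2=64
  after byte 2 (0x40): sum1=233, sum2=42
  after byte 3 (0xB4): sum1=158, sum2=200
Checksum = sum2·256 + sum1 = 200·256 + 158 = 51358 = 0xC89E.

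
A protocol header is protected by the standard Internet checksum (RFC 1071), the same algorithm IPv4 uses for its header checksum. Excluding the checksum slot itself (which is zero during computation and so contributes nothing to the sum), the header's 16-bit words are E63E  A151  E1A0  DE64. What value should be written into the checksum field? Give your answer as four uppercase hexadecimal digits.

B869

One's-complement addition (fold any carry out of bit 15 back into bit 0):
  0xE63E + 0xA151 = 0x1878F → wrap carry → 0x8790
  0x8790 + 0xE1A0 = 0x16930 → wrap carry → 0x6931
  0x6931 + 0xDE64 = 0x14795 → wrap carry → 0x4796
One's-complement sum = 0x4796.
Checksum = ~0x4796 & 0xFFFF = 0xB869.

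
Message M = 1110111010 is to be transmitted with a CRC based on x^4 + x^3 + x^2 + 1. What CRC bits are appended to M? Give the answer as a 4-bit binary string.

Append 4 zeros: 11101110100000. Divide by 11101 (XOR where the leading bit is 1):
  pos 0: 11101 XOR 11101 = 00000
  pos 5: 11010 XOR 11101 = 00111
  pos 7: 11100 XOR 11101 = 00001
Remainder (last 4 bits) = 0100. This is the CRC / FCS.

0100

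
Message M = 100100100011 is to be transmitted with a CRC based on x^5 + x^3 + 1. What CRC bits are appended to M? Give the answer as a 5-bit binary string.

Append 5 zeros: 10010010001100000. Divide by 101001 (XOR where the leading bit is 1):
  pos 0: 100100 XOR 101001 = 001101
  pos 2: 110110 XOR 101001 = 011111
  pos 3: 111110 XOR 101001 = 010111
  pos 4: 101110 XOR 101001 = 000111
  pos 7: 111110 XOR 101001 = 010111
  pos 8: 101110 XOR 101001 = 000111
  pos 11: 111000 XOR 101001 = 010001
Remainder (last 5 bits) = 10001. This is the CRC / FCS.

10001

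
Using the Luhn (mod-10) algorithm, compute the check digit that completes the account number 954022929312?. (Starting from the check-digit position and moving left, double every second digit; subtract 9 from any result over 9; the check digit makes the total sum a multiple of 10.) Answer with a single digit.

7

Partial digits right→left: 2 1 3 9 2 9 2 2 0 4 5 9
Double every second digit counting from the check-digit position (so the 1st, 3rd, 5th, ... of the partial from the right).
  doubled (with −9 where >9): 4 6 4 4 0 1 → sum 19
  kept as-is: 1 9 9 2 4 9 → sum 34
Total = 19 + 34 = 53.
Check digit = (10 − (53 mod 10)) mod 10 = 7.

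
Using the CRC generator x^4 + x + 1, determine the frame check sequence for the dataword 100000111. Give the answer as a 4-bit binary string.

0110

Append 4 zeros: 1000001110000. Divide by 10011 (XOR where the leading bit is 1):
  pos 0: 10000 XOR 10011 = 00011
  pos 3: 11011 XOR 10011 = 01000
  pos 4: 10001 XOR 10011 = 00010
  pos 7: 10000 XOR 10011 = 00011
Remainder (last 4 bits) = 0110. This is the CRC / FCS.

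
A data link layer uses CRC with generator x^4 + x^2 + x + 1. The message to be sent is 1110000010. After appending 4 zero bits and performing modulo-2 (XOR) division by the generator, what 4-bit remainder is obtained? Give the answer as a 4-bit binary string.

Append 4 zeros: 11100000100000. Divide by 10111 (XOR where the leading bit is 1):
  pos 0: 11100 XOR 10111 = 01011
  pos 1: 10110 XOR 10111 = 00001
  pos 5: 10010 XOR 10111 = 00101
  pos 7: 10100 XOR 10111 = 00011
Remainder (last 4 bits) = 1100. This is the CRC / FCS.

1100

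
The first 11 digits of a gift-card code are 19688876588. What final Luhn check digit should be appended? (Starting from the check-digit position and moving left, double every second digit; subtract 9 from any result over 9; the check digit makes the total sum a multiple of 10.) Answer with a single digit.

6

Partial digits right→left: 8 8 5 6 7 8 8 8 6 9 1
Double every second digit counting from the check-digit position (so the 1st, 3rd, 5th, ... of the partial from the right).
  doubled (with −9 where >9): 7 1 5 7 3 2 → sum 25
  kept as-is: 8 6 8 8 9 → sum 39
Total = 25 + 39 = 64.
Check digit = (10 − (64 mod 10)) mod 10 = 6.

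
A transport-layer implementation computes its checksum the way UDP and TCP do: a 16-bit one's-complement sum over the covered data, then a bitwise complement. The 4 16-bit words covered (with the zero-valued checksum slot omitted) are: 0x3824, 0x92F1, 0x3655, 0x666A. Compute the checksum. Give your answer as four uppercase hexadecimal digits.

One's-complement addition (fold any carry out of bit 15 back into bit 0):
  0x3824 + 0x92F1 = 0x0CB15
  0xCB15 + 0x3655 = 0x1016A → wrap carry → 0x016B
  0x016B + 0x666A = 0x067D5
One's-complement sum = 0x67D5.
Checksum = ~0x67D5 & 0xFFFF = 0x982A.

982A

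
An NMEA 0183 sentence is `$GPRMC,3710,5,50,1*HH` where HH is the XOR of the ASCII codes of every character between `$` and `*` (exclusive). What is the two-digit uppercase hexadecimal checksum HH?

XOR the ASCII codes of the payload characters:
  'G' = 0x47 → acc = 0x47
  'P' = 0x50 → acc = 0x17
  'R' = 0x52 → acc = 0x45
  'M' = 0x4D → acc = 0x08
  'C' = 0x43 → acc = 0x4B
  ',' = 0x2C → acc = 0x67
  '3' = 0x33 → acc = 0x54
  '7' = 0x37 → acc = 0x63
  '1' = 0x31 → acc = 0x52
  '0' = 0x30 → acc = 0x62
  ',' = 0x2C → acc = 0x4E
  '5' = 0x35 → acc = 0x7B
  ',' = 0x2C → acc = 0x57
  '5' = 0x35 → acc = 0x62
  '0' = 0x30 → acc = 0x52
  ',' = 0x2C → acc = 0x7E
  '1' = 0x31 → acc = 0x4F
Checksum = 0x4F.

4F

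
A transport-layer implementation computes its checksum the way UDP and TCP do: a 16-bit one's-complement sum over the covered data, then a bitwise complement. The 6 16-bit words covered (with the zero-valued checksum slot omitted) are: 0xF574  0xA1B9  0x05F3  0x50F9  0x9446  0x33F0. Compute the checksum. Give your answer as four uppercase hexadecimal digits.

One's-complement addition (fold any carry out of bit 15 back into bit 0):
  0xF574 + 0xA1B9 = 0x1972D → wrap carry → 0x972E
  0x972E + 0x05F3 = 0x09D21
  0x9D21 + 0x50F9 = 0x0EE1A
  0xEE1A + 0x9446 = 0x18260 → wrap carry → 0x8261
  0x8261 + 0x33F0 = 0x0B651
One's-complement sum = 0xB651.
Checksum = ~0xB651 & 0xFFFF = 0x49AE.

49AE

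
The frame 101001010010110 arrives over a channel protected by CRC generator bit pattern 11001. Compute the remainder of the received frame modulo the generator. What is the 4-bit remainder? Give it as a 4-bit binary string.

Modulo-2 division of 101001010010110 by 11001:
  pos 0: 10100 XOR 11001 = 01101
  pos 1: 11011 XOR 11001 = 00010
  pos 4: 10010 XOR 11001 = 01011
  pos 5: 10110 XOR 11001 = 01111
  pos 6: 11111 XOR 11001 = 00110
  pos 8: 11001 XOR 11001 = 00000
Remainder = 0010 (nonzero — an error is detected).

0010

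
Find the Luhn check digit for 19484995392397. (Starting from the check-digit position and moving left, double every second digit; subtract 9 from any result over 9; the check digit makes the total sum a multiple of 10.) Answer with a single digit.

Partial digits right→left: 7 9 3 2 9 3 5 9 9 4 8 4 9 1
Double every second digit counting from the check-digit position (so the 1st, 3rd, 5th, ... of the partial from the right).
  doubled (with −9 where >9): 5 6 9 1 9 7 9 → sum 46
  kept as-is: 9 2 3 9 4 4 1 → sum 32
Total = 46 + 32 = 78.
Check digit = (10 − (78 mod 10)) mod 10 = 2.

2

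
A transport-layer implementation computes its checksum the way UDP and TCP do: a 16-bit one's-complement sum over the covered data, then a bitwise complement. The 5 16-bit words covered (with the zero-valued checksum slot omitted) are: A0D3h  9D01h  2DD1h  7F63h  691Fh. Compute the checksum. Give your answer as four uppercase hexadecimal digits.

One's-complement addition (fold any carry out of bit 15 back into bit 0):
  0xA0D3 + 0x9D01 = 0x13DD4 → wrap carry → 0x3DD5
  0x3DD5 + 0x2DD1 = 0x06BA6
  0x6BA6 + 0x7F63 = 0x0EB09
  0xEB09 + 0x691F = 0x15428 → wrap carry → 0x5429
One's-complement sum = 0x5429.
Checksum = ~0x5429 & 0xFFFF = 0xABD6.

ABD6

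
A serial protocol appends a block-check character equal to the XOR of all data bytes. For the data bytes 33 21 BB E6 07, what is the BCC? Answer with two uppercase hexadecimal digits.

48

XOR the bytes together:
  start with 0x33
  0x33 ⊕ 0x21 = 0x12
  0x12 ⊕ 0xBB = 0xA9
  0xA9 ⊕ 0xE6 = 0x4F
  0x4F ⊕ 0x07 = 0x48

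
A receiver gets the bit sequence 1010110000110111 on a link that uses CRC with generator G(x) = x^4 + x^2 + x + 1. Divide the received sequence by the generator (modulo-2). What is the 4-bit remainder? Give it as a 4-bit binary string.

Modulo-2 division of 1010110000110111 by 10111:
  pos 0: 10101 XOR 10111 = 00010
  pos 3: 10100 XOR 10111 = 00011
  pos 6: 11001 XOR 10111 = 01110
  pos 7: 11101 XOR 10111 = 01010
  pos 8: 10100 XOR 10111 = 00011
  pos 11: 11111 XOR 10111 = 01000
Remainder = 1000 (nonzero — an error is detected).

1000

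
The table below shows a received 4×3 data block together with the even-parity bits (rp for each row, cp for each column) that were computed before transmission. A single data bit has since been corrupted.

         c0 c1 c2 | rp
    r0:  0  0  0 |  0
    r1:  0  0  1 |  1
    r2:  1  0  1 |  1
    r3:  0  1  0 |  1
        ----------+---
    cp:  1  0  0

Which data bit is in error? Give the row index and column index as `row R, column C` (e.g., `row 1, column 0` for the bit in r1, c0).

Recompute each row's even parity and compare to rp:
  r0: data parity 0, sent rp 0 → ok
  r1: data parity 1, sent rp 1 → ok
  r2: data parity 0, sent rp 1 → mismatch
  r3: data parity 1, sent rp 1 → ok
Recompute each column's even parity and compare to cp:
  c0: data parity 1, sent cp 1 → ok
  c1: data parity 1, sent cp 0 → mismatch
  c2: data parity 0, sent cp 0 → ok
Exactly one row (r2) and one column (c1) fail → the flipped bit is at their intersection.

row 2, column 1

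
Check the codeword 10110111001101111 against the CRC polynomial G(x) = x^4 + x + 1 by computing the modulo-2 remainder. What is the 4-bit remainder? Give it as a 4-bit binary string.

0000

Modulo-2 division of 10110111001101111 by 10011:
  pos 0: 10110 XOR 10011 = 00101
  pos 2: 10111 XOR 10011 = 00100
  pos 4: 10010 XOR 10011 = 00001
  pos 8: 10110 XOR 10011 = 00101
  pos 10: 10111 XOR 10011 = 00100
  pos 12: 10011 XOR 10011 = 00000
Remainder = 0000 (zero — the frame passes the CRC check).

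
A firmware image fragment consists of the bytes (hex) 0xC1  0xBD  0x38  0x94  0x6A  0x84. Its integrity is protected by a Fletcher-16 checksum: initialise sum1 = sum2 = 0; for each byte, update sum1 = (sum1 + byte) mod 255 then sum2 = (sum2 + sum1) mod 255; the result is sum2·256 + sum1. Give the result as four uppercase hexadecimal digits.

Running sums (mod 255):
  after byte 0 (0xC1): sum1=193, sum2=193
  after byte 1 (0xBD): sum1=127, sum2=65
  after byte 2 (0x38): sum1=183, sum2=248
  after byte 3 (0x94): sum1=76, sum2=69
  after byte 4 (0x6A): sum1=182, sum2=251
  after byte 5 (0x84): sum1=59, sum2=55
Checksum = sum2·256 + sum1 = 55·256 + 59 = 14139 = 0x373B.

373B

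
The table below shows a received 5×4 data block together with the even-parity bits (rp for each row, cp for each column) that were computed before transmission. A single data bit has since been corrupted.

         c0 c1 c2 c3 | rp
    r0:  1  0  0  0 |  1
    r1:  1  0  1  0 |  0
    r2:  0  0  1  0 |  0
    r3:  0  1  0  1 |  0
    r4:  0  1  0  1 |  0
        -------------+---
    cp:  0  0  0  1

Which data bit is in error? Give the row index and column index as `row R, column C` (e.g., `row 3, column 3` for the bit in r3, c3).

row 2, column 3

Recompute each row's even parity and compare to rp:
  r0: data parity 1, sent rp 1 → ok
  r1: data parity 0, sent rp 0 → ok
  r2: data parity 1, sent rp 0 → mismatch
  r3: data parity 0, sent rp 0 → ok
  r4: data parity 0, sent rp 0 → ok
Recompute each column's even parity and compare to cp:
  c0: data parity 0, sent cp 0 → ok
  c1: data parity 0, sent cp 0 → ok
  c2: data parity 0, sent cp 0 → ok
  c3: data parity 0, sent cp 1 → mismatch
Exactly one row (r2) and one column (c3) fail → the flipped bit is at their intersection.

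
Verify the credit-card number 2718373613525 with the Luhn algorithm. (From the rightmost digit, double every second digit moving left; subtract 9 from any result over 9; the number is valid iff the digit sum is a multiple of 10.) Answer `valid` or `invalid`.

From the right, keep odd positions and double even positions (subtract 9 from any doubled value over 9):
  doubled (positions 2,4,...): 4 6 3 5 7 5 → sum 30
  kept (positions 1,3,...): 5 5 1 3 3 1 2 → sum 20
Total = 50.
50 mod 10 = 0, so the number is valid.

valid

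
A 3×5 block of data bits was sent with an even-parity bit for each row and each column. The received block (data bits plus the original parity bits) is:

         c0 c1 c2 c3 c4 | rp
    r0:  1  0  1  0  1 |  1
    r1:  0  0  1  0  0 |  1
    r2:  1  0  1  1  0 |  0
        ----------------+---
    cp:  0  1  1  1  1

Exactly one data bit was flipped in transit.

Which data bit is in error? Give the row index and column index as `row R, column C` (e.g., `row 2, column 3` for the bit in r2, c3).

Recompute each row's even parity and compare to rp:
  r0: data parity 1, sent rp 1 → ok
  r1: data parity 1, sent rp 1 → ok
  r2: data parity 1, sent rp 0 → mismatch
Recompute each column's even parity and compare to cp:
  c0: data parity 0, sent cp 0 → ok
  c1: data parity 0, sent cp 1 → mismatch
  c2: data parity 1, sent cp 1 → ok
  c3: data parity 1, sent cp 1 → ok
  c4: data parity 1, sent cp 1 → ok
Exactly one row (r2) and one column (c1) fail → the flipped bit is at their intersection.

row 2, column 1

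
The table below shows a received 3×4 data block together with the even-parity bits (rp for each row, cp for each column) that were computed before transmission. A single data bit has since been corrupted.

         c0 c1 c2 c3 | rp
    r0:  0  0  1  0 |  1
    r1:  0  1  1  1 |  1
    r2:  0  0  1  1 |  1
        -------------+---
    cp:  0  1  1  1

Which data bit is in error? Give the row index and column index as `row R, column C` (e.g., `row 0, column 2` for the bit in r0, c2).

row 2, column 3

Recompute each row's even parity and compare to rp:
  r0: data parity 1, sent rp 1 → ok
  r1: data parity 1, sent rp 1 → ok
  r2: data parity 0, sent rp 1 → mismatch
Recompute each column's even parity and compare to cp:
  c0: data parity 0, sent cp 0 → ok
  c1: data parity 1, sent cp 1 → ok
  c2: data parity 1, sent cp 1 → ok
  c3: data parity 0, sent cp 1 → mismatch
Exactly one row (r2) and one column (c3) fail → the flipped bit is at their intersection.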